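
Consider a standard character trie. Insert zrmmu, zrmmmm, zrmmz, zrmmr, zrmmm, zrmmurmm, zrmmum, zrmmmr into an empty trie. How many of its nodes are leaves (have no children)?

6

A leaf is a node with no children — equivalently, the end of a word that is not a proper prefix of any other stored word.
Those words: "zrmmmm", "zrmmmr", "zrmmr", "zrmmum", "zrmmurmm", "zrmmz"
Leaf count: 6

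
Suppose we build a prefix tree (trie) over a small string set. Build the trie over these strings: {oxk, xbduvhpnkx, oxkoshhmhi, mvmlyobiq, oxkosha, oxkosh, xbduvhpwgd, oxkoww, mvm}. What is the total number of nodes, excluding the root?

35

Trace insertions, counting only characters that open a new branch:
  "oxk" → 3 new (o, x, k)
  "xbduvhpnkx" → 10 new (x, b, d, u, v, h, p, n, k, x)
  "oxkoshhmhi" → prefix "oxk" already present; 7 new (o, s, h, h, m, h, i)
  "mvmlyobiq" → 9 new (m, v, m, l, y, o, b, i, q)
  "oxkosha" → prefix "oxkosh" already present; 1 new (a)
  "oxkosh" → prefix "oxkosh" already present; 0 new (none)
  "xbduvhpwgd" → prefix "xbduvhp" already present; 3 new (w, g, d)
  "oxkoww" → prefix "oxko" already present; 2 new (w, w)
  "mvm" → prefix "mvm" already present; 0 new (none)
Total nodes = 3 + 10 + 7 + 9 + 1 + 0 + 3 + 2 + 0 = 35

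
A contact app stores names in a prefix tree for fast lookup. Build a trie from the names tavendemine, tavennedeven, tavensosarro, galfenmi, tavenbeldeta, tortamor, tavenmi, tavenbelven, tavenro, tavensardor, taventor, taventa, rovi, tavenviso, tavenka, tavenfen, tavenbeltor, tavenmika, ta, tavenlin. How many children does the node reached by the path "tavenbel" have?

3

Walk "tavenbel" from the root, arriving at one node.
Distinct next characters after "tavenbel": d, t, v.
That node has 3 child edges.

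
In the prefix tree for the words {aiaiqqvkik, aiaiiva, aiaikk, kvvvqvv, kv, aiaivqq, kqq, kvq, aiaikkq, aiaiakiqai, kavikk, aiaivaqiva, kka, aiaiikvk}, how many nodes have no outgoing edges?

12

Leaves are exactly the stored words that no other stored word extends.
Those words: "aiaiakiqai", "aiaiikvk", "aiaiiva", "aiaikkq", "aiaiqqvkik", "aiaivaqiva", "aiaivqq", "kavikk", "kka", "kqq", "kvq", "kvvvqvv"
Leaf count: 12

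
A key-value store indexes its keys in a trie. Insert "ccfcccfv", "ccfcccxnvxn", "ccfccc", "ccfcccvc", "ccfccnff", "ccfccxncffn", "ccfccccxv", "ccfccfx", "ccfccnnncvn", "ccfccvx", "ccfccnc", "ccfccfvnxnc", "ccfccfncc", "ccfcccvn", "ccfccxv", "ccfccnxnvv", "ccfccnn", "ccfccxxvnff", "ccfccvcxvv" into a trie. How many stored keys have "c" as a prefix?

19

Walk to "c"; the words in its subtree are exactly those with that prefix.
Matches: "ccfccc", "ccfccccxv", "ccfcccfv", "ccfcccvc", "ccfcccvn", "ccfcccxnvxn", "ccfccfncc", "ccfccfvnxnc", "ccfccfx", "ccfccnc", "ccfccnff", "ccfccnn", "ccfccnnncvn", "ccfccnxnvv", "ccfccvcxvv", "ccfccvx", "ccfccxncffn", "ccfccxv", "ccfccxxvnff"
Count: 19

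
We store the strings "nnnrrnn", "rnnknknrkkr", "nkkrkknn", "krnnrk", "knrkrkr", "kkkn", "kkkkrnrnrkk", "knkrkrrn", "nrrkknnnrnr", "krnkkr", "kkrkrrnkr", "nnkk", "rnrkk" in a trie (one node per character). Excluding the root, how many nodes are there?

Trace insertions, counting only characters that open a new branch:
  "nnnrrnn" → 7 new (n, n, n, r, r, n, n)
  "rnnknknrkkr" → 11 new (r, n, n, k, n, k, n, r, k, k, r)
  "nkkrkknn" → prefix "n" already present; 7 new (k, k, r, k, k, n, n)
  "krnnrk" → 6 new (k, r, n, n, r, k)
  "knrkrkr" → prefix "k" already present; 6 new (n, r, k, r, k, r)
  "kkkn" → prefix "k" already present; 3 new (k, k, n)
  "kkkkrnrnrkk" → prefix "kkk" already present; 8 new (k, r, n, r, n, r, k, k)
  "knkrkrrn" → prefix "kn" already present; 6 new (k, r, k, r, r, n)
  "nrrkknnnrnr" → prefix "n" already present; 10 new (r, r, k, k, n, n, n, r, n, r)
  "krnkkr" → prefix "krn" already present; 3 new (k, k, r)
  "kkrkrrnkr" → prefix "kk" already present; 7 new (r, k, r, r, n, k, r)
  "nnkk" → prefix "nn" already present; 2 new (k, k)
  "rnrkk" → prefix "rn" already present; 3 new (r, k, k)
Total nodes = 7 + 11 + 7 + 6 + 6 + 3 + 8 + 6 + 10 + 3 + 7 + 2 + 3 = 79

79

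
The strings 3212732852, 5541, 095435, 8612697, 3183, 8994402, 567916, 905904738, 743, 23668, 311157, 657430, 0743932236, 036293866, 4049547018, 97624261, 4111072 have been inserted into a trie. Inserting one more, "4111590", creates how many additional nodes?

3

The longest prefix of "4111590" already in the trie is "4111" (length 4).
Each of the 3 remaining characters creates one node.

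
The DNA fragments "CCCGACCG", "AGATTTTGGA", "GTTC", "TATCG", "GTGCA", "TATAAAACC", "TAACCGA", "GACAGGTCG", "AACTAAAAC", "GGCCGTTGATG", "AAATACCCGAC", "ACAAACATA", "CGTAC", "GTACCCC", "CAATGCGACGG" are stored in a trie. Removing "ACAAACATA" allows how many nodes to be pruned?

Walk "ACAAACATA" from the leaf back toward the root, removing each node that no remaining word uses.
The suffix "CAAACATA" (8 nodes) is used only by "ACAAACATA"; the node for "A" still has the child "G", so pruning stops there.
Nodes removed: 8

8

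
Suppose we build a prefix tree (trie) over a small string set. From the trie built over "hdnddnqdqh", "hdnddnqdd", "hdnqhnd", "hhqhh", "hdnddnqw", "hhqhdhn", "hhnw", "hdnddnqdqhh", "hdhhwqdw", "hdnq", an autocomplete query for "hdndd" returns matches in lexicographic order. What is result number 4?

DFS of the "hdndd" subtree visits, in order: "hdnddnqdd", "hdnddnqdqh", "hdnddnqdqhh", "hdnddnqw"
Position 4: hdnddnqw

hdnddnqw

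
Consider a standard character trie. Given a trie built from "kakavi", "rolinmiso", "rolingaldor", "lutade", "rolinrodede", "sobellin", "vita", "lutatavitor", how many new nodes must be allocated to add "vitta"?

The longest prefix of "vitta" already in the trie is "vit" (length 3).
Each of the 2 remaining characters creates one node.

2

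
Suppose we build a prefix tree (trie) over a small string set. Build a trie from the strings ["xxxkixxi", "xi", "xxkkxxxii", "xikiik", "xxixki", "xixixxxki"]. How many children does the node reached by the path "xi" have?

The children of the "xi" node are the distinct next characters among strings starting with "xi".
Distinct next characters after "xi": k, x.
That node has 2 child edges.

2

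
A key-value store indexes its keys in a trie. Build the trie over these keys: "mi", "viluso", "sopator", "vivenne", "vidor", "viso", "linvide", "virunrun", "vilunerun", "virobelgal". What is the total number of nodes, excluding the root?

50

Count nodes per top-level branch (shared prefixes stored once):
  'l'-branch (linvide): 7 nodes
  'm'-branch (mi): 2 nodes
  's'-branch (sopator): 7 nodes
  'v'-branch (vidor, vilunerun, viluso, virobelgal, virunrun, viso, vivenne): 34 nodes
Sum: 50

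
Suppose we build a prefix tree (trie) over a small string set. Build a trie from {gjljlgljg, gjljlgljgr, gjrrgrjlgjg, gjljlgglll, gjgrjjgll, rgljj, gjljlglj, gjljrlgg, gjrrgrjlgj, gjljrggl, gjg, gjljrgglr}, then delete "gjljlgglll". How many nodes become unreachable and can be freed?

After clearing the end-marker at "gjljlgglll", prune upward until reaching a node still needed by another word.
The suffix "glll" (4 nodes) is used only by "gjljlgglll"; the node for "gjljlg" still has the child "l", so pruning stops there.
Nodes removed: 4

4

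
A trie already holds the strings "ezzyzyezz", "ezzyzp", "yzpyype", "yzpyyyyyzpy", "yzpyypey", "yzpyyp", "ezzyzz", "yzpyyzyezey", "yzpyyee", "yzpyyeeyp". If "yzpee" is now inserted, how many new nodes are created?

Walking "yzpee" from the root, the first 3 characters ("yzp") follow existing edges; "e" is the first miss.
New nodes needed: |"yzpee"| − 3 = 5 − 3 = 2.

2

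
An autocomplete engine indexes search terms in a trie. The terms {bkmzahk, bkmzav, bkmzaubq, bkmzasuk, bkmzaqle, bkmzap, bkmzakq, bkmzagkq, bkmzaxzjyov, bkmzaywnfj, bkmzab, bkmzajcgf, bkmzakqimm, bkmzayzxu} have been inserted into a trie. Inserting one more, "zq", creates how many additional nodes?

2

No existing word starts with "z", so every character of "zq" needs a new node.
2 − 0 = 2 new nodes.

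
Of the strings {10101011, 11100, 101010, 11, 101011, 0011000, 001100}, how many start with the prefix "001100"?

2

Walk to "001100"; the words in its subtree are exactly those with that prefix.
Words under "001100": 001100, 0011000
Count: 2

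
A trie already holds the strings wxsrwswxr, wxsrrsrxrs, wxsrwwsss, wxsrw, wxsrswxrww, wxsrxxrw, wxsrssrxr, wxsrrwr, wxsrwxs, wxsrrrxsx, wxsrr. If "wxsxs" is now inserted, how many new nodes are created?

2

The longest prefix of "wxsxs" already in the trie is "wxs" (length 3).
Each of the 2 remaining characters creates one node.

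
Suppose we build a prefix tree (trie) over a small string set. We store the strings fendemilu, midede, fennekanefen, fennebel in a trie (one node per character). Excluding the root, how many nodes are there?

27

Count nodes per top-level branch (shared prefixes stored once):
  'f'-branch (fendemilu, fennebel, fennekanefen): 21 nodes
  'm'-branch (midede): 6 nodes
Sum: 27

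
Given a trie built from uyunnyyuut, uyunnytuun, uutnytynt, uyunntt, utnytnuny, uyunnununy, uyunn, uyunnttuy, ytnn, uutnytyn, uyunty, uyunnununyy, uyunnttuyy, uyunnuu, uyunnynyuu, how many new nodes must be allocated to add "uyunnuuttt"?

3

Walking "uyunnuuttt" from the root, the first 7 characters ("uyunnuu") follow existing edges; "t" is the first miss.
So 10 − 7 = 3 new nodes.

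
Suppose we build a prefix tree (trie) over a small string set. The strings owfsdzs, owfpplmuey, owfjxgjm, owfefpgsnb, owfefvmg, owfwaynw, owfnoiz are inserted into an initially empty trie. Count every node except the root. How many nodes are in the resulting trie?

For each word, the new-node count is its length minus the longest prefix already in the trie:
  "owfsdzs" → 7 new (o, w, f, s, d, z, s)
  "owfpplmuey" → prefix "owf" already present; 7 new (p, p, l, m, u, e, y)
  "owfjxgjm" → prefix "owf" already present; 5 new (j, x, g, j, m)
  "owfefpgsnb" → prefix "owf" already present; 7 new (e, f, p, g, s, n, b)
  "owfefvmg" → prefix "owfef" already present; 3 new (v, m, g)
  "owfwaynw" → prefix "owf" already present; 5 new (w, a, y, n, w)
  "owfnoiz" → prefix "owf" already present; 4 new (n, o, i, z)
Total nodes = 7 + 7 + 5 + 7 + 3 + 5 + 4 = 38

38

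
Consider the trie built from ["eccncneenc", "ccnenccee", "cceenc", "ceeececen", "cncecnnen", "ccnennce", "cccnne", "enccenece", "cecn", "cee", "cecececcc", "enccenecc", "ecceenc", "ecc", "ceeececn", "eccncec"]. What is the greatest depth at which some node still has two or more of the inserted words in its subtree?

8

Look for the deepest trie node that still has at least two words in its subtree.
e.g. "enccenecc" and "enccenece" share the prefix "enccenec" of length 8; no pair shares a longer one.
Longest shared-prefix length: 8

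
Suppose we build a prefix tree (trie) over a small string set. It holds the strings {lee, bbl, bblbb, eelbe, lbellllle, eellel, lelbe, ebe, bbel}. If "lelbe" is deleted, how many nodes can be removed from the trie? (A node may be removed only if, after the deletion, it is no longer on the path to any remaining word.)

3

After clearing the end-marker at "lelbe", prune upward until reaching a node still needed by another word.
The suffix "lbe" (3 nodes) is used only by "lelbe"; the node for "le" still has the child "e", so pruning stops there.
Nodes removed: 3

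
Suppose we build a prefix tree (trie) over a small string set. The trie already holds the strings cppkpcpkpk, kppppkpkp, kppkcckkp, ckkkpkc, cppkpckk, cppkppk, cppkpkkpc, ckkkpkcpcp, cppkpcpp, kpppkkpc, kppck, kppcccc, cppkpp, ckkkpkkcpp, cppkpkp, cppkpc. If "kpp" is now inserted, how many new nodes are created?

Every character of "kpp" already lies on an existing path (it is a prefix of some stored word).
No new nodes are needed: 0.

0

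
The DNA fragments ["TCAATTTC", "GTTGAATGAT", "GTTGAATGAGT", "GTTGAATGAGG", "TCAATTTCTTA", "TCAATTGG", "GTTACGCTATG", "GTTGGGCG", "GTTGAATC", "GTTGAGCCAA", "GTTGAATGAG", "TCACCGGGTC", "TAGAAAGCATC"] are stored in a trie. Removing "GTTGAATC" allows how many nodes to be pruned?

A node on "GTTGAATC"'s path can go only if nothing else ends at it or branches off below it.
The suffix "C" (1 node) is used only by "GTTGAATC"; the node for "GTTGAAT" still has the child "G", so pruning stops there.
Nodes removed: 1

1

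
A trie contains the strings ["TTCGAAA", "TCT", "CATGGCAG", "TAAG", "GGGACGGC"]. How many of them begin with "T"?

3

Walk to "T"; the words in its subtree are exactly those with that prefix.
Words under "T": TAAG, TCT, TTCGAAA
Count: 3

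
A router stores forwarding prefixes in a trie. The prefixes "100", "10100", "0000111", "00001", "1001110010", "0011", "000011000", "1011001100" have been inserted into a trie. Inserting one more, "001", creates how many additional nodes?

0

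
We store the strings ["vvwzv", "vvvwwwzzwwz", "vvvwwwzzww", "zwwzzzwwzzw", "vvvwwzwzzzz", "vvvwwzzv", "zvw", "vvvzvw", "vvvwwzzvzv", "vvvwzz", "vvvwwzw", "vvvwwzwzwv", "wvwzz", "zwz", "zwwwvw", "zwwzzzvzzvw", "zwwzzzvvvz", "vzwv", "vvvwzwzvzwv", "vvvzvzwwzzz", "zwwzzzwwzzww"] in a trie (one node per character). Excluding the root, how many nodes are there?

77

Trace insertions, counting only characters that open a new branch:
  "vvwzv" → 5 new (v, v, w, z, v)
  "vvvwwwzzwwz" → prefix "vv" already present; 9 new (v, w, w, w, z, z, w, w, z)
  "vvvwwwzzww" → prefix "vvvwwwzzww" already present; 0 new (none)
  "zwwzzzwwzzw" → 11 new (z, w, w, z, z, z, w, w, z, z, w)
  "vvvwwzwzzzz" → prefix "vvvww" already present; 6 new (z, w, z, z, z, z)
  "vvvwwzzv" → prefix "vvvwwz" already present; 2 new (z, v)
  "zvw" → prefix "z" already present; 2 new (v, w)
  "vvvzvw" → prefix "vvv" already present; 3 new (z, v, w)
  "vvvwwzzvzv" → prefix "vvvwwzzv" already present; 2 new (z, v)
  "vvvwzz" → prefix "vvvw" already present; 2 new (z, z)
  "vvvwwzw" → prefix "vvvwwzw" already present; 0 new (none)
  "vvvwwzwzwv" → prefix "vvvwwzwz" already present; 2 new (w, v)
  "wvwzz" → 5 new (w, v, w, z, z)
  "zwz" → prefix "zw" already present; 1 new (z)
  "zwwwvw" → prefix "zww" already present; 3 new (w, v, w)
  "zwwzzzvzzvw" → prefix "zwwzzz" already present; 5 new (v, z, z, v, w)
  "zwwzzzvvvz" → prefix "zwwzzzv" already present; 3 new (v, v, z)
  "vzwv" → prefix "v" already present; 3 new (z, w, v)
  "vvvwzwzvzwv" → prefix "vvvwz" already present; 6 new (w, z, v, z, w, v)
  "vvvzvzwwzzz" → prefix "vvvzv" already present; 6 new (z, w, w, z, z, z)
  "zwwzzzwwzzww" → prefix "zwwzzzwwzzw" already present; 1 new (w)
Total nodes = 5 + 9 + 0 + 11 + 6 + 2 + 2 + 3 + 2 + 2 + 0 + 2 + 5 + 1 + 3 + 5 + 3 + 3 + 6 + 6 + 1 = 77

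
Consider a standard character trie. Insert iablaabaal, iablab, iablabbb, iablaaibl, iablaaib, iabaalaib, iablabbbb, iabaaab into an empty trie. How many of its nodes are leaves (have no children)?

5

A leaf is a node with no children — equivalently, the end of a word that is not a proper prefix of any other stored word.
Those words: "iabaaab", "iabaalaib", "iablaabaal", "iablaaibl", "iablabbbb"
Leaf count: 5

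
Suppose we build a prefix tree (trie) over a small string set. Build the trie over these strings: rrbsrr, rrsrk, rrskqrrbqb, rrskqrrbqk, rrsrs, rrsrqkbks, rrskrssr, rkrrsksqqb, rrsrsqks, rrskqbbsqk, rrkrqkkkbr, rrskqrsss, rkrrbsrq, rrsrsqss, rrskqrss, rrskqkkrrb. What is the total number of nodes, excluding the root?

Insert word by word; a character creates a node only if that edge doesn't already exist:
  "rrbsrr" → 6 new (r, r, b, s, r, r)
  "rrsrk" → prefix "rr" already present; 3 new (s, r, k)
  "rrskqrrbqb" → prefix "rrs" already present; 7 new (k, q, r, r, b, q, b)
  "rrskqrrbqk" → prefix "rrskqrrbq" already present; 1 new (k)
  "rrsrs" → prefix "rrsr" already present; 1 new (s)
  "rrsrqkbks" → prefix "rrsr" already present; 5 new (q, k, b, k, s)
  "rrskrssr" → prefix "rrsk" already present; 4 new (r, s, s, r)
  "rkrrsksqqb" → prefix "r" already present; 9 new (k, r, r, s, k, s, q, q, b)
  "rrsrsqks" → prefix "rrsrs" already present; 3 new (q, k, s)
  "rrskqbbsqk" → prefix "rrskq" already present; 5 new (b, b, s, q, k)
  "rrkrqkkkbr" → prefix "rr" already present; 8 new (k, r, q, k, k, k, b, r)
  "rrskqrsss" → prefix "rrskqr" already present; 3 new (s, s, s)
  "rkrrbsrq" → prefix "rkrr" already present; 4 new (b, s, r, q)
  "rrsrsqss" → prefix "rrsrsq" already present; 2 new (s, s)
  "rrskqrss" → prefix "rrskqrss" already present; 0 new (none)
  "rrskqkkrrb" → prefix "rrskq" already present; 5 new (k, k, r, r, b)
Total nodes = 6 + 3 + 7 + 1 + 1 + 5 + 4 + 9 + 3 + 5 + 8 + 3 + 4 + 2 + 0 + 5 = 66

66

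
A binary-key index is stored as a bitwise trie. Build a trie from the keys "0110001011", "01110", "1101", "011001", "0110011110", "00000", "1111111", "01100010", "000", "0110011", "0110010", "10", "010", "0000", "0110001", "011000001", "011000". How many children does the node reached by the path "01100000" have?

The children of the "01100000" node are the distinct next characters among strings starting with "01100000".
Distinct next characters after "01100000": 1.
That node has 1 child edge.

1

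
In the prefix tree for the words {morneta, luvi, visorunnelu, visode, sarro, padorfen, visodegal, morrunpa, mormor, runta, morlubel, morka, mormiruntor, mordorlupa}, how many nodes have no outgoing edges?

A leaf is a node with no children — equivalently, the end of a word that is not a proper prefix of any other stored word.
Those words: "luvi", "mordorlupa", "morka", "morlubel", "mormiruntor", "mormor", "morneta", "morrunpa", "padorfen", "runta", "sarro", "visodegal", "visorunnelu"
Leaf count: 13

13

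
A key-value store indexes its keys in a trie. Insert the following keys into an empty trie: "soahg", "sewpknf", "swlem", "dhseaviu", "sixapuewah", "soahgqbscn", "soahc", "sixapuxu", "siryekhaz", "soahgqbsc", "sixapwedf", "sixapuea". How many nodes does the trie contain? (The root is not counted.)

For each word, the new-node count is its length minus the longest prefix already in the trie:
  "soahg" → 5 new (s, o, a, h, g)
  "sewpknf" → prefix "s" already present; 6 new (e, w, p, k, n, f)
  "swlem" → prefix "s" already present; 4 new (w, l, e, m)
  "dhseaviu" → 8 new (d, h, s, e, a, v, i, u)
  "sixapuewah" → prefix "s" already present; 9 new (i, x, a, p, u, e, w, a, h)
  "soahgqbscn" → prefix "soahg" already present; 5 new (q, b, s, c, n)
  "soahc" → prefix "soah" already present; 1 new (c)
  "sixapuxu" → prefix "sixapu" already present; 2 new (x, u)
  "siryekhaz" → prefix "si" already present; 7 new (r, y, e, k, h, a, z)
  "soahgqbsc" → prefix "soahgqbsc" already present; 0 new (none)
  "sixapwedf" → prefix "sixap" already present; 4 new (w, e, d, f)
  "sixapuea" → prefix "sixapue" already present; 1 new (a)
Total nodes = 5 + 6 + 4 + 8 + 9 + 5 + 1 + 2 + 7 + 0 + 4 + 1 = 52

52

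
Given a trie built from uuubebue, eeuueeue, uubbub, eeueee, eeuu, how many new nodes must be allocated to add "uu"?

Every character of "uu" already lies on an existing path (it is a prefix of some stored word).
No new nodes are needed: 0.

0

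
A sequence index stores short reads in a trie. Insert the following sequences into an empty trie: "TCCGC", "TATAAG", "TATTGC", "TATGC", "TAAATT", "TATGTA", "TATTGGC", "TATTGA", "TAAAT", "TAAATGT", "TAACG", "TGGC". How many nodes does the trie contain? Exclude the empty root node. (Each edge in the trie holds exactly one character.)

Trie structure (* marks end of a word):
(root)
└─ T
   ├─ A
   │  ├─ A
   │  │  ├─ A
   │  │  │  └─ T *
   │  │  │     ├─ G
   │  │  │     │  └─ T *
   │  │  │     └─ T *
   │  │  └─ C
   │  │     └─ G *
   │  └─ T
   │     ├─ A
   │     │  └─ A
   │     │     └─ G *
   │     ├─ G
   │     │  ├─ C *
   │     │  └─ T
   │     │     └─ A *
   │     └─ T
   │        └─ G
   │           ├─ A *
   │           ├─ C *
   │           └─ G
   │              └─ C *
   ├─ C
   │  └─ C
   │     └─ G
   │        └─ C *
   └─ G
      └─ G
         └─ C *
Counting every labelled node above: 31.

31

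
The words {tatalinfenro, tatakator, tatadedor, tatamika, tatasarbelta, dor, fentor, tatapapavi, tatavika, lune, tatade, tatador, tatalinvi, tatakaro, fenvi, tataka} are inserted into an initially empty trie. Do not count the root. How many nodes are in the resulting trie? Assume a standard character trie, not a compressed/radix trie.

65

Trace insertions, counting only characters that open a new branch:
  "tatalinfenro" → 12 new (t, a, t, a, l, i, n, f, e, n, r, o)
  "tatakator" → prefix "tata" already present; 5 new (k, a, t, o, r)
  "tatadedor" → prefix "tata" already present; 5 new (d, e, d, o, r)
  "tatamika" → prefix "tata" already present; 4 new (m, i, k, a)
  "tatasarbelta" → prefix "tata" already present; 8 new (s, a, r, b, e, l, t, a)
  "dor" → 3 new (d, o, r)
  "fentor" → 6 new (f, e, n, t, o, r)
  "tatapapavi" → prefix "tata" already present; 6 new (p, a, p, a, v, i)
  "tatavika" → prefix "tata" already present; 4 new (v, i, k, a)
  "lune" → 4 new (l, u, n, e)
  "tatade" → prefix "tatade" already present; 0 new (none)
  "tatador" → prefix "tatad" already present; 2 new (o, r)
  "tatalinvi" → prefix "tatalin" already present; 2 new (v, i)
  "tatakaro" → prefix "tataka" already present; 2 new (r, o)
  "fenvi" → prefix "fen" already present; 2 new (v, i)
  "tataka" → prefix "tataka" already present; 0 new (none)
Total nodes = 12 + 5 + 5 + 4 + 8 + 3 + 6 + 6 + 4 + 4 + 0 + 2 + 2 + 2 + 2 + 0 = 65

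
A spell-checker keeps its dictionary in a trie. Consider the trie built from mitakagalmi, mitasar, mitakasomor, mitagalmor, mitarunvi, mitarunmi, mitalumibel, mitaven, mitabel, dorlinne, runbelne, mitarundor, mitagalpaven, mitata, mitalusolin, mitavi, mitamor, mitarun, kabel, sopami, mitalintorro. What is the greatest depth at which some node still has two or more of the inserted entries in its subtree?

7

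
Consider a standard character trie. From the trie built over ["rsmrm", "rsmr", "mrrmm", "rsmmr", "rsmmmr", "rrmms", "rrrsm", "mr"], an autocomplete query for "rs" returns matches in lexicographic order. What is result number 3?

rsmr

DFS of the "rs" subtree visits, in order: "rsmmmr", "rsmmr", "rsmr", "rsmrm"
The 3rd is rsmr.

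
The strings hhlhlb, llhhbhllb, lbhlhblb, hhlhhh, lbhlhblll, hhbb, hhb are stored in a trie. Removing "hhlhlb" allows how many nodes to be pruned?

2

After clearing the end-marker at "hhlhlb", prune upward until reaching a node still needed by another word.
The suffix "lb" (2 nodes) is used only by "hhlhlb"; the node for "hhlh" still has the child "h", so pruning stops there.
Nodes removed: 2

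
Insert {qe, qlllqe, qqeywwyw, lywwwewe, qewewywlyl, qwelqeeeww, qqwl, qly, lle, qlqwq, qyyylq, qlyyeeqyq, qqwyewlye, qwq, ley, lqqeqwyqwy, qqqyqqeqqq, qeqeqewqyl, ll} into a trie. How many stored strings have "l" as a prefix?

5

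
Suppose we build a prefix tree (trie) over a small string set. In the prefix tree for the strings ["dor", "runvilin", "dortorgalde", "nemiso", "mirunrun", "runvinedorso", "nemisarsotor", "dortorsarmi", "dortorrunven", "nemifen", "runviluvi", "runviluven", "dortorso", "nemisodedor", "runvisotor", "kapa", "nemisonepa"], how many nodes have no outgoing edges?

15

A leaf is a node with no children — equivalently, the end of a word that is not a proper prefix of any other stored word.
Those words: "dortorgalde", "dortorrunven", "dortorsarmi", "dortorso", "kapa", "mirunrun", "nemifen", "nemisarsotor", "nemisodedor", "nemisonepa", "runvilin", "runviluven", "runviluvi", "runvinedorso", "runvisotor"
Leaf count: 15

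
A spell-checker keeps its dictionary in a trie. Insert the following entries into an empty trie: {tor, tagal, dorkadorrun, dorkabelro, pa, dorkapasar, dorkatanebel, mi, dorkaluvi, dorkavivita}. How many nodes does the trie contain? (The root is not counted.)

49

For each word, the new-node count is its length minus the longest prefix already in the trie:
  "tor" → 3 new (t, o, r)
  "tagal" → prefix "t" already present; 4 new (a, g, a, l)
  "dorkadorrun" → 11 new (d, o, r, k, a, d, o, r, r, u, n)
  "dorkabelro" → prefix "dorka" already present; 5 new (b, e, l, r, o)
  "pa" → 2 new (p, a)
  "dorkapasar" → prefix "dorka" already present; 5 new (p, a, s, a, r)
  "dorkatanebel" → prefix "dorka" already present; 7 new (t, a, n, e, b, e, l)
  "mi" → 2 new (m, i)
  "dorkaluvi" → prefix "dorka" already present; 4 new (l, u, v, i)
  "dorkavivita" → prefix "dorka" already present; 6 new (v, i, v, i, t, a)
Total nodes = 3 + 4 + 11 + 5 + 2 + 5 + 7 + 2 + 4 + 6 = 49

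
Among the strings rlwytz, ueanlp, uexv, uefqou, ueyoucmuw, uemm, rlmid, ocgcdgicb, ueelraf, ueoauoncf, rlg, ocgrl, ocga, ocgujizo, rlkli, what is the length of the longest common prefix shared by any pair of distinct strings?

Equivalently: take the maximum, over all pairs, of their longest common prefix length.
e.g. "ocga" and "ocgcdgicb" share the prefix "ocg" of length 3; no pair shares a longer one.
Longest shared-prefix length: 3

3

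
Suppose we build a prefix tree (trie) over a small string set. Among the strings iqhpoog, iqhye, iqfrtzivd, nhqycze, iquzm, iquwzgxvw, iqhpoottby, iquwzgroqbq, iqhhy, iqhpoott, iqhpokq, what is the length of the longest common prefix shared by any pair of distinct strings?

The deepest shared node is where two words last agree before diverging.
"iqhpoott" and "iqhpoottby" agree on "iqhpoott" (8 characters) before diverging; nothing deeper is shared.
Longest shared-prefix length: 8

8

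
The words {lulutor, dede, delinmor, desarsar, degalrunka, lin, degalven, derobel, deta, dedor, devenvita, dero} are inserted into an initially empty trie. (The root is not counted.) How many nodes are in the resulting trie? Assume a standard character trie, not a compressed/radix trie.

Insert word by word; a character creates a node only if that edge doesn't already exist:
  "lulutor" → 7 new (l, u, l, u, t, o, r)
  "dede" → 4 new (d, e, d, e)
  "delinmor" → prefix "de" already present; 6 new (l, i, n, m, o, r)
  "desarsar" → prefix "de" already present; 6 new (s, a, r, s, a, r)
  "degalrunka" → prefix "de" already present; 8 new (g, a, l, r, u, n, k, a)
  "lin" → prefix "l" already present; 2 new (i, n)
  "degalven" → prefix "degal" already present; 3 new (v, e, n)
  "derobel" → prefix "de" already present; 5 new (r, o, b, e, l)
  "deta" → prefix "de" already present; 2 new (t, a)
  "dedor" → prefix "ded" already present; 2 new (o, r)
  "devenvita" → prefix "de" already present; 7 new (v, e, n, v, i, t, a)
  "dero" → prefix "dero" already present; 0 new (none)
Total nodes = 7 + 4 + 6 + 6 + 8 + 2 + 3 + 5 + 2 + 2 + 7 + 0 = 52

52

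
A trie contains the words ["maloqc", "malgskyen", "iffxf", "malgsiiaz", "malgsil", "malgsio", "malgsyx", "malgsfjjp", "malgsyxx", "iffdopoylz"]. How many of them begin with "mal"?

Traverse to the node for "mal", then collect every word in that subtree.
Matches: "malgsfjjp", "malgsiiaz", "malgsil", "malgsio", "malgskyen", "malgsyx", "malgsyxx", "maloqc"
Count: 8

8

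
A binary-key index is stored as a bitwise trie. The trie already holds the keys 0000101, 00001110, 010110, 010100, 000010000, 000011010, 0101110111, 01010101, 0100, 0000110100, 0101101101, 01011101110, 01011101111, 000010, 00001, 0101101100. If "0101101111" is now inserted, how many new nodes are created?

"01011011" is already a path in the trie; the remaining "11" must be added.
So 10 − 8 = 2 new nodes.

2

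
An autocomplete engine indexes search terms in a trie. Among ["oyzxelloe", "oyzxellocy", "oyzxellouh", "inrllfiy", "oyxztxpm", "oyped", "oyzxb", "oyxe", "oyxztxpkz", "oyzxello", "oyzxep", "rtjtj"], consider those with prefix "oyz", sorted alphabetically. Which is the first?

oyzxb

Filter for "oyz…" and sort: "oyzxb", "oyzxello", "oyzxellocy", "oyzxelloe", "oyzxellouh", "oyzxep"
The 1st is oyzxb.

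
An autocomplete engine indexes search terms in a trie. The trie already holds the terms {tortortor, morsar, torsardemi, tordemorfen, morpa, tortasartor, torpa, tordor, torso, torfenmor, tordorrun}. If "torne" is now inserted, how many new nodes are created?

Walking "torne" from the root, the first 3 characters ("tor") follow existing edges; "n" is the first miss.
New nodes needed: |"torne"| − 3 = 5 − 3 = 2.

2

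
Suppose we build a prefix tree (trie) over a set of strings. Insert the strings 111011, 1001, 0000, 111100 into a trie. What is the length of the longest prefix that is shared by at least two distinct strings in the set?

Equivalently: take the maximum, over all pairs, of their longest common prefix length.
e.g. "111011" and "111100" share the prefix "111" of length 3; no pair shares a longer one.
Longest shared-prefix length: 3

3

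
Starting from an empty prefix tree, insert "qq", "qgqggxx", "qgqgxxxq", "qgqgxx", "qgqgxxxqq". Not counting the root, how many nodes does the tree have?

Trace insertions, counting only characters that open a new branch:
  "qq" → 2 new (q, q)
  "qgqggxx" → prefix "q" already present; 6 new (g, q, g, g, x, x)
  "qgqgxxxq" → prefix "qgqg" already present; 4 new (x, x, x, q)
  "qgqgxx" → prefix "qgqgxx" already present; 0 new (none)
  "qgqgxxxqq" → prefix "qgqgxxxq" already present; 1 new (q)
Total nodes = 2 + 6 + 4 + 0 + 1 = 13

13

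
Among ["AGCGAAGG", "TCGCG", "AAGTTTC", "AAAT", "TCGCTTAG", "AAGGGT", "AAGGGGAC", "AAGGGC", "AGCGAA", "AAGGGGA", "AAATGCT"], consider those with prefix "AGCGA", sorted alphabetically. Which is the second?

AGCGAAGG

DFS of the "AGCGA" subtree visits, in order: "AGCGAA", "AGCGAAGG"
Position 2: AGCGAAGG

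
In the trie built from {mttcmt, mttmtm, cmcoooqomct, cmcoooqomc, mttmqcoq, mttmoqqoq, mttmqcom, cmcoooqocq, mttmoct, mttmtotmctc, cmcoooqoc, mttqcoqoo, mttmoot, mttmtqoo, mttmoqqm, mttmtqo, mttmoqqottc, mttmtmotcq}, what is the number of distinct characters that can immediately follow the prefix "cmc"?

Walk "cmc" from the root, arriving at one node.
Distinct next characters after "cmc": o.
That node has 1 child edge.

1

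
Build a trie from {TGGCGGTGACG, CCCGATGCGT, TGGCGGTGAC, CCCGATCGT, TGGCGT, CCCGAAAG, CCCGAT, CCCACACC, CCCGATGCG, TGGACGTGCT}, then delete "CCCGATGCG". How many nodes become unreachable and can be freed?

0

A node on "CCCGATGCG"'s path can go only if nothing else ends at it or branches off below it.
Every node on "CCCGATGCG" is still needed (e.g. by "CCCGATGCGT"), so nothing is freed.
Nodes removed: 0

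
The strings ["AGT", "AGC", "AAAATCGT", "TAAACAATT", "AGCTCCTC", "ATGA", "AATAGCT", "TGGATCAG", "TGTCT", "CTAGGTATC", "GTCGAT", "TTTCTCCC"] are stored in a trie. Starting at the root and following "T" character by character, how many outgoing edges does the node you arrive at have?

3

Follow the path "T" to its node, then look at its outgoing edges.
Distinct next characters after "T": A, G, T.
That node has 3 child edges.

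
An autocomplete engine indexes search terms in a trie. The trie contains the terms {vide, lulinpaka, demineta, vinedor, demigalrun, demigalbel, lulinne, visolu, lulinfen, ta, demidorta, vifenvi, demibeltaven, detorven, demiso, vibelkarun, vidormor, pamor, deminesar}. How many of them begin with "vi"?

Traverse to the node for "vi", then collect every word in that subtree.
Matches: "vibelkarun", "vide", "vidormor", "vifenvi", "vinedor", "visolu"
Count: 6

6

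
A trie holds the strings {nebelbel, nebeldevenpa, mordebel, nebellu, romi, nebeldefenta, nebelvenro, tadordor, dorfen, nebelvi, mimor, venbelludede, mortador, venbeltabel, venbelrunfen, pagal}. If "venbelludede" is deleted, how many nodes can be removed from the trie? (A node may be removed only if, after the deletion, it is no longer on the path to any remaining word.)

6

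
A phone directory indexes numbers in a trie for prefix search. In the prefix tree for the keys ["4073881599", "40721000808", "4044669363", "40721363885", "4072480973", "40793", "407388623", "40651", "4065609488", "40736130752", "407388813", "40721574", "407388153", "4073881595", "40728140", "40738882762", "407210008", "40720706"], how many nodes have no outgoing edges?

17

Leaves are exactly the stored words that no other stored word extends.
Those words: "4044669363", "40651", "4065609488", "40720706", "40721000808", "40721363885", "40721574", "4072480973", "40728140", "40736130752", "407388153", "4073881595", "4073881599", "407388623", "407388813", "40738882762", "40793"
Leaf count: 17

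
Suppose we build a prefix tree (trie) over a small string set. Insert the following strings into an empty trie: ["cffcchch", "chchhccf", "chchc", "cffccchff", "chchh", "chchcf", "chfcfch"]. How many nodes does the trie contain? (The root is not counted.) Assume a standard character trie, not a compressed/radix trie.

Insert word by word; a character creates a node only if that edge doesn't already exist:
  "cffcchch" → 8 new (c, f, f, c, c, h, c, h)
  "chchhccf" → prefix "c" already present; 7 new (h, c, h, h, c, c, f)
  "chchc" → prefix "chch" already present; 1 new (c)
  "cffccchff" → prefix "cffcc" already present; 4 new (c, h, f, f)
  "chchh" → prefix "chchh" already present; 0 new (none)
  "chchcf" → prefix "chchc" already present; 1 new (f)
  "chfcfch" → prefix "ch" already present; 5 new (f, c, f, c, h)
Total nodes = 8 + 7 + 1 + 4 + 0 + 1 + 5 = 26

26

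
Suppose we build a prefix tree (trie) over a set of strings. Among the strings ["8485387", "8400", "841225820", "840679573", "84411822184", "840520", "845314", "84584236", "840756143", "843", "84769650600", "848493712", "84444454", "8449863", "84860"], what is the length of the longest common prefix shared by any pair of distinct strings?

3

Equivalently: take the maximum, over all pairs, of their longest common prefix length.
e.g. "8400" and "840520" share the prefix "840" of length 3; no pair shares a longer one.
Longest shared-prefix length: 3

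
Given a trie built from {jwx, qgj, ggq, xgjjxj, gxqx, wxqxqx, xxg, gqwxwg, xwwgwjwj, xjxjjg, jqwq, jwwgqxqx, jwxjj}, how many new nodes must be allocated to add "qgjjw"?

Walking "qgjjw" from the root, the first 3 characters ("qgj") follow existing edges; "j" is the first miss.
New nodes needed: |"qgjjw"| − 3 = 5 − 3 = 2.

2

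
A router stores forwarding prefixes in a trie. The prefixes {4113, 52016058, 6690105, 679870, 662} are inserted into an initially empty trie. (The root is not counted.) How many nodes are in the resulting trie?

25

For each word, the new-node count is its length minus the longest prefix already in the trie:
  "4113" → 4 new (4, 1, 1, 3)
  "52016058" → 8 new (5, 2, 0, 1, 6, 0, 5, 8)
  "6690105" → 7 new (6, 6, 9, 0, 1, 0, 5)
  "679870" → prefix "6" already present; 5 new (7, 9, 8, 7, 0)
  "662" → prefix "66" already present; 1 new (2)
Total nodes = 4 + 8 + 7 + 5 + 1 = 25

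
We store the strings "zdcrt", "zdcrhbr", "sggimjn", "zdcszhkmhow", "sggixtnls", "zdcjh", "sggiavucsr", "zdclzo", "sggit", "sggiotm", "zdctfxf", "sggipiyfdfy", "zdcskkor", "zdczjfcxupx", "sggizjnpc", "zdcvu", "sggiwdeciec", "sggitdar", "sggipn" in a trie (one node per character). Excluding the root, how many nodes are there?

Count nodes per top-level branch (shared prefixes stored once):
  's'-branch (sggiavucsr, sggimjn, sggiotm, sggipiyfdfy, sggipn, sggit, sggitdar, sggiwdeciec, sggixtnls, sggizjnpc): 45 nodes
  'z'-branch (zdcjh, zdclzo, zdcrhbr, zdcrt, zdcskkor, zdcszhkmhow, zdctfxf, zdcvu, zdczjfcxupx): 39 nodes
Sum: 84

84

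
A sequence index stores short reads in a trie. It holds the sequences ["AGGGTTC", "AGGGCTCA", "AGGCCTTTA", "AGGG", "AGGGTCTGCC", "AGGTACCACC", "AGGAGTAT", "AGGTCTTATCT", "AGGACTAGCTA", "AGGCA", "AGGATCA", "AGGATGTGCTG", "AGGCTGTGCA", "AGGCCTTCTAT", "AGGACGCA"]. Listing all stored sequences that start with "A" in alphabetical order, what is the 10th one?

Filter for "A…" and sort: "AGGACGCA", "AGGACTAGCTA", "AGGAGTAT", "AGGATCA", "AGGATGTGCTG", "AGGCA", "AGGCCTTCTAT", "AGGCCTTTA", "AGGCTGTGCA", "AGGG", "AGGGCTCA", "AGGGTCTGCC", "AGGGTTC", "AGGTACCACC", "AGGTCTTATCT"
The 10th is AGGG.

AGGG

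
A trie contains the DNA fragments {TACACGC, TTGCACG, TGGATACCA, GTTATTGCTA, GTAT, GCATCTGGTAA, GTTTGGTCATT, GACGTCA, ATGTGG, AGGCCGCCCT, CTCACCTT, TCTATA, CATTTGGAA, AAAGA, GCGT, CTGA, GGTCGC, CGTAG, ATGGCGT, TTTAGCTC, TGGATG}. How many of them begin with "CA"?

Walk to "CA"; the words in its subtree are exactly those with that prefix.
Words under "CA": CATTTGGAA
Count: 1

1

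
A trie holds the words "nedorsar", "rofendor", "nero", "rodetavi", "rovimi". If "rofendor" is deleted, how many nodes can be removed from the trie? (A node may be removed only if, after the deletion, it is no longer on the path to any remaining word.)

6

A node on "rofendor"'s path can go only if nothing else ends at it or branches off below it.
The suffix "fendor" (6 nodes) is used only by "rofendor"; the node for "ro" still has the child "d", so pruning stops there.
Nodes removed: 6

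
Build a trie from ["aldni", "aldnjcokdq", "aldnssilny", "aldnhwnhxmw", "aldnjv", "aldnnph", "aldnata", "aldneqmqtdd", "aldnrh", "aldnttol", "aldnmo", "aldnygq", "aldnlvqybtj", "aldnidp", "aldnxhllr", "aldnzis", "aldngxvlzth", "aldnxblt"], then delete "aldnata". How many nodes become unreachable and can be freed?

Walk "aldnata" from the leaf back toward the root, removing each node that no remaining word uses.
The suffix "ata" (3 nodes) is used only by "aldnata"; the node for "aldn" still has the child "i", so pruning stops there.
Nodes removed: 3

3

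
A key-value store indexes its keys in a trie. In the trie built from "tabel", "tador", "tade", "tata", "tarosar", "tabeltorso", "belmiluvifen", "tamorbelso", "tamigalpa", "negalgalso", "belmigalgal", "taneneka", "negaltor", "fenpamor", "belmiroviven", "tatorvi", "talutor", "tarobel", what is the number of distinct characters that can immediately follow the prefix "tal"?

1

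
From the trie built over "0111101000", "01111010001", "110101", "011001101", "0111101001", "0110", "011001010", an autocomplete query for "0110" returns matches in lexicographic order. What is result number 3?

011001101

Filter for "0110…" and sort: "0110", "011001010", "011001101"
Position 3: 011001101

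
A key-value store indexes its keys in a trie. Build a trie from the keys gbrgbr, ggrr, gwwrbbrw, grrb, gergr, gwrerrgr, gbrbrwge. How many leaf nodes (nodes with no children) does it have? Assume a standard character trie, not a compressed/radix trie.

7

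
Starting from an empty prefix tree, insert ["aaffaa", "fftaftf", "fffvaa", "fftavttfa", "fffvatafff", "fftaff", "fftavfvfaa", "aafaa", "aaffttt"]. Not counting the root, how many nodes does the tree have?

Insert word by word; a character creates a node only if that edge doesn't already exist:
  "aaffaa" → 6 new (a, a, f, f, a, a)
  "fftaftf" → 7 new (f, f, t, a, f, t, f)
  "fffvaa" → prefix "ff" already present; 4 new (f, v, a, a)
  "fftavttfa" → prefix "ffta" already present; 5 new (v, t, t, f, a)
  "fffvatafff" → prefix "fffva" already present; 5 new (t, a, f, f, f)
  "fftaff" → prefix "fftaf" already present; 1 new (f)
  "fftavfvfaa" → prefix "fftav" already present; 5 new (f, v, f, a, a)
  "aafaa" → prefix "aaf" already present; 2 new (a, a)
  "aaffttt" → prefix "aaff" already present; 3 new (t, t, t)
Total nodes = 6 + 7 + 4 + 5 + 5 + 1 + 5 + 2 + 3 = 38

38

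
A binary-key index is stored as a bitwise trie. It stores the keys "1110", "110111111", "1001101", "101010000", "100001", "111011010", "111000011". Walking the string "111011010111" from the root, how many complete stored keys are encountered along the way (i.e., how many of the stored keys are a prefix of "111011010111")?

2

Traverse "111011010111" character by character; count nodes along the way that are marked as word ends.
Prefixes of the query that are stored words: "1110", "111011010"
Count: 2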